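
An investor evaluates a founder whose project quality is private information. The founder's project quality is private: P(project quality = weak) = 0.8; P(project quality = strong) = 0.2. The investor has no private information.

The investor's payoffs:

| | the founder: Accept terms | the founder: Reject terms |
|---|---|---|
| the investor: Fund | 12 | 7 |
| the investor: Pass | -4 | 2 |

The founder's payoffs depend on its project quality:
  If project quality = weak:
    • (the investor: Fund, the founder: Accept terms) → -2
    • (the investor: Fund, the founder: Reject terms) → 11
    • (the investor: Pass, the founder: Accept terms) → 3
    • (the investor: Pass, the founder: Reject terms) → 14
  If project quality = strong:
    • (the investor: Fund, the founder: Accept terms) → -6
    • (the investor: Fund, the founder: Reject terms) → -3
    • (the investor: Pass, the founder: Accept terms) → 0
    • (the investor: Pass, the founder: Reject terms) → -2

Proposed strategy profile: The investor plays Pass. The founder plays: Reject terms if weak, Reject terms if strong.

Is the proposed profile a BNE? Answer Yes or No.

The investor plays Pass: E[Pass] = 0.8·(2) + 0.2·(2) = 2; E[Fund] = 7. Not best-responding. ✗
The founder (project quality weak), facing Pass: Accept terms gives 3, Reject terms gives 14. Proposed Reject terms is best. ✓
The founder (project quality strong), facing Pass: Accept terms gives 0, Reject terms gives -2. Proposed Reject terms is not best — profitable deviation exists. ✗

No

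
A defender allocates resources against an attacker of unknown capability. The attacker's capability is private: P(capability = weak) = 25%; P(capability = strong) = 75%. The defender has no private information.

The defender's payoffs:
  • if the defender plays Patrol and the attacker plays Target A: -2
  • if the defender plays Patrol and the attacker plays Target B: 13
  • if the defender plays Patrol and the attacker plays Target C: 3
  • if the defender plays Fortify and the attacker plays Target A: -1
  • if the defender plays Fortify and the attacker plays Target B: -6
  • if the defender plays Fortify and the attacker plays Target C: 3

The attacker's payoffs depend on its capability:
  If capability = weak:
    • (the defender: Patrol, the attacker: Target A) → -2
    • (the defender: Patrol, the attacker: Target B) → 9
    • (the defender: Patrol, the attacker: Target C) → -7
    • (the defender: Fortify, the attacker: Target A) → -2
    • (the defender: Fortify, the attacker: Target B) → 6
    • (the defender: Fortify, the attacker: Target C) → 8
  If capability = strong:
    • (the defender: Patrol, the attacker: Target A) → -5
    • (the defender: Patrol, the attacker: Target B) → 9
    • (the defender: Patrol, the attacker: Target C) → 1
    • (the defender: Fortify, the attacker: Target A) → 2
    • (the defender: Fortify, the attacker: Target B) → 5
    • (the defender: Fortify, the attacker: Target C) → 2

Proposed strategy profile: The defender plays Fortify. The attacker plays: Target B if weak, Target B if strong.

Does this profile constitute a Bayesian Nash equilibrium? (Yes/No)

No

The defender plays Fortify: E[Fortify] = 0.25·(-6) + 0.75·(-6) = -6; E[Patrol] = 13. Not best-responding. ✗
The attacker (capability weak), facing Fortify: Target A gives -2, Target B gives 6, Target C gives 8. Proposed Target B is not best — profitable deviation exists. ✗
The attacker (capability strong), facing Fortify: Target A gives 2, Target B gives 5, Target C gives 2. Proposed Target B is best. ✓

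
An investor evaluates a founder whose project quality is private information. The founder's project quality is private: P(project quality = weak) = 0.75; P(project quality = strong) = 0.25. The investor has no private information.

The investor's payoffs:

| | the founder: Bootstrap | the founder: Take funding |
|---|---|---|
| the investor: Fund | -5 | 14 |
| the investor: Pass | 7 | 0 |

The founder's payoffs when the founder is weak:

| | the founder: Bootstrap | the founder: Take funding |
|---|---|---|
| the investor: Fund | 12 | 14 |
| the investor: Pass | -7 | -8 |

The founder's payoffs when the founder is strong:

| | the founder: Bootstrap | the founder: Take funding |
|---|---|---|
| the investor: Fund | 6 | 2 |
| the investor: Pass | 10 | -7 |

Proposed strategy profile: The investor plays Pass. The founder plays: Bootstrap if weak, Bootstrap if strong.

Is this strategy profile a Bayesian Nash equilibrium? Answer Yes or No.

Yes

The investor plays Pass: E[Pass] = 0.75·(7) + 0.25·(7) = 7; E[Fund] = -5. Best-responding. ✓
The founder (project quality weak), facing Pass: Bootstrap gives -7, Take funding gives -8. Proposed Bootstrap is best. ✓
The founder (project quality strong), facing Pass: Bootstrap gives 10, Take funding gives -7. Proposed Bootstrap is best. ✓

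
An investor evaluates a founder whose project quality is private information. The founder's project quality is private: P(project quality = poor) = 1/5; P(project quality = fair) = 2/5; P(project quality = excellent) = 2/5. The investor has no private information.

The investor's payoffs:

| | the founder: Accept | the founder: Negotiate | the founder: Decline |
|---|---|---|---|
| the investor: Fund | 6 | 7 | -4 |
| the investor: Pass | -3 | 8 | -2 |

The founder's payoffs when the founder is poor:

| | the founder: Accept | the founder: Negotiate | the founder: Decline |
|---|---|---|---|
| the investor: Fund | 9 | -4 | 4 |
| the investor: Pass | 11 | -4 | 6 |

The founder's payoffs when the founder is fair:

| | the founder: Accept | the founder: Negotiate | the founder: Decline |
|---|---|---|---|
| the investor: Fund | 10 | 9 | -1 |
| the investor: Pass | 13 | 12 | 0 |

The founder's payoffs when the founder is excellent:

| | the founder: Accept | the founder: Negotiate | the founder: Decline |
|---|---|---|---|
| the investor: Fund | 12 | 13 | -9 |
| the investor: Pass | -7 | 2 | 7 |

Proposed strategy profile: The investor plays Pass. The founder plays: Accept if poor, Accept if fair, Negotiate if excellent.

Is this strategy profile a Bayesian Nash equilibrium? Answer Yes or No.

The investor plays Pass: E[Pass] = 1/5·(-3) + 2/5·(-3) + 2/5·(8) = 7/5; E[Fund] = 32/5. Not best-responding. ✗
The founder (project quality poor), facing Pass: Accept gives 11, Negotiate gives -4, Decline gives 6. Proposed Accept is best. ✓
The founder (project quality fair), facing Pass: Accept gives 13, Negotiate gives 12, Decline gives 0. Proposed Accept is best. ✓
The founder (project quality excellent), facing Pass: Accept gives -7, Negotiate gives 2, Decline gives 7. Proposed Negotiate is not best — profitable deviation exists. ✗

No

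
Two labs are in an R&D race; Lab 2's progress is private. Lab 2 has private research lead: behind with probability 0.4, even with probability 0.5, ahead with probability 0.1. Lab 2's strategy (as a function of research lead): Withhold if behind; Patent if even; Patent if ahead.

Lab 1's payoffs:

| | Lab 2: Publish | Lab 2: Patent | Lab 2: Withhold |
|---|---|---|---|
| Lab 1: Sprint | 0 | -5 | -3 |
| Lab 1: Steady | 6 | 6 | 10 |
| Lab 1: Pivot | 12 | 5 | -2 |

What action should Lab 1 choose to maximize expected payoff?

Steady

E[Sprint] = 0.4·(-3) + 0.5·(-5) + 0.1·(-5) = -4.2
E[Steady] = 0.4·(10) + 0.5·(6) + 0.1·(6) = 7.6
E[Pivot] = 0.4·(-2) + 0.5·(5) + 0.1·(5) = 2.2
Best response: Steady (7.6 is the largest).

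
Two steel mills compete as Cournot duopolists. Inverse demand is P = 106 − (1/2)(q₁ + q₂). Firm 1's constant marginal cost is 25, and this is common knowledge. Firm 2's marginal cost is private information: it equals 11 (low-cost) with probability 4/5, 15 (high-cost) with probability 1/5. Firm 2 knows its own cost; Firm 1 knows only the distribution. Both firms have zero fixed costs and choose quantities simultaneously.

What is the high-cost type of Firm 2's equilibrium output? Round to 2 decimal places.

Firm 2 with cost c maximizes (106 − (1/2)(q₁+q₂) − c)·q₂, giving q₂(c) = (106 − c − (1/2)q₁).
E[c₂] = 4/5·11 + 1/5·15 = 11.8
Firm 1's FOC against E[q₂] yields q₁ = (106 − 2·25 + E[c₂])/(3/2) = (106 − 50 + 11.8)/(3/2) = 45.2.
q₂(high-cost) = (106 − 15 − (1/2)·45.2) = 68.4.

68.40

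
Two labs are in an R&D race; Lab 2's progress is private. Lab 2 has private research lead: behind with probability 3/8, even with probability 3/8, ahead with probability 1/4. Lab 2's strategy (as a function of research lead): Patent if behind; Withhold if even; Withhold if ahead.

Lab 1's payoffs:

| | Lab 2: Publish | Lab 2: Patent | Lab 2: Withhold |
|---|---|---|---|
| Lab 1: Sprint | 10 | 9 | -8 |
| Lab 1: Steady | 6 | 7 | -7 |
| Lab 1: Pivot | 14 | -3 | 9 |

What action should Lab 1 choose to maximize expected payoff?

E[Sprint] = 3/8·(9) + 3/8·(-8) + 1/4·(-8) = -13/8
E[Steady] = 3/8·(7) + 3/8·(-7) + 1/4·(-7) = -7/4
E[Pivot] = 3/8·(-3) + 3/8·(9) + 1/4·(9) = 9/2
Best response: Pivot (9/2 is the largest).

Pivot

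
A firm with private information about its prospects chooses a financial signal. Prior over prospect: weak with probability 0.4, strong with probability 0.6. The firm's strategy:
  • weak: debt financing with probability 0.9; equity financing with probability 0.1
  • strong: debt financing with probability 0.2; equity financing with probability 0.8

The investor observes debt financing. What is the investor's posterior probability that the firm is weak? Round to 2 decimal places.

P(debt financing) = 0.4·0.9 + 0.6·0.2 = 0.48
P(weak | debt financing) = (0.4·0.9) / 0.48 = 0.36 / 0.48 = 0.75

0.75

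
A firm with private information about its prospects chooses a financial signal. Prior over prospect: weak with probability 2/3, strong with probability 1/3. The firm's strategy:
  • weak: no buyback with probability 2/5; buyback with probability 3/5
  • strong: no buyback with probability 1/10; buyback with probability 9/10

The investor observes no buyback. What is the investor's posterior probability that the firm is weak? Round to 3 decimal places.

P(no buyback) = (2/3)·(2/5) + (1/3)·(1/10) = 3/10
P(weak | no buyback) = ((2/3)·(2/5)) / (3/10) = (4/15) / (3/10) = 8/9

0.889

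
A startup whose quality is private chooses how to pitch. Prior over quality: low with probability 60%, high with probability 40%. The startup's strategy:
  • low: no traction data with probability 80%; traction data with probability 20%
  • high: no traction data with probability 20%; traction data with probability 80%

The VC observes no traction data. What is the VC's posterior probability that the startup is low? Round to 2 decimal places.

P(no traction data) = 0.6·0.8 + 0.4·0.2 = 0.56
P(low | no traction data) = (0.6·0.8) / 0.56 = 0.48 / 0.56 = 0.857143

0.86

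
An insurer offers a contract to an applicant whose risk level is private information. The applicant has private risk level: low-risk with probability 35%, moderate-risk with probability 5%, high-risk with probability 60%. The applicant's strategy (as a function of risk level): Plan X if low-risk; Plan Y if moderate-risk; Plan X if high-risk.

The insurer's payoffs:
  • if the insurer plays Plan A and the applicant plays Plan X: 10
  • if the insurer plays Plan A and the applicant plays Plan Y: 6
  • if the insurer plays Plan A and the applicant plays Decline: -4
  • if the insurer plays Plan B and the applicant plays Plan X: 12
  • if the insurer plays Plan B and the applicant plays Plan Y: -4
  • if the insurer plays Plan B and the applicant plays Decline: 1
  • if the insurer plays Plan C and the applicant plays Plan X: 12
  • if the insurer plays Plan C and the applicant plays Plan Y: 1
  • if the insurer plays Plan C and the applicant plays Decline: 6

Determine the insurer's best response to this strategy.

Compute the insurer's expected payoff for each action, taking the expectation over the applicant's type.
E[Plan A] = 0.35·(10) + 0.05·(6) + 0.6·(10) = 9.8
E[Plan B] = 0.35·(12) + 0.05·(-4) + 0.6·(12) = 11.2
E[Plan C] = 0.35·(12) + 0.05·(1) + 0.6·(12) = 11.45
Best response: Plan C (11.45 is the largest).

Plan C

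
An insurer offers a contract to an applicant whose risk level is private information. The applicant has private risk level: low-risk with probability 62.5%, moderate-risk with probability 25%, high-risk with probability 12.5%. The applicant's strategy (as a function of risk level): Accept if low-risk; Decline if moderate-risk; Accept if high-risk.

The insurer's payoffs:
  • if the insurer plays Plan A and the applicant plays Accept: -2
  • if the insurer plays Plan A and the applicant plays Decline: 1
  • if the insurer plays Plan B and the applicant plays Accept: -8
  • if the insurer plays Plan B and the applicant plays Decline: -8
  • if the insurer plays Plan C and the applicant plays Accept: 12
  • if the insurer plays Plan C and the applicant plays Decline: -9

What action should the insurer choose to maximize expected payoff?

Plan C

E[Plan A] = 0.625·(-2) + 0.25·(1) + 0.125·(-2) = -1.25
E[Plan B] = 0.625·(-8) + 0.25·(-8) + 0.125·(-8) = -8
E[Plan C] = 0.625·(12) + 0.25·(-9) + 0.125·(12) = 6.75
Best response: Plan C (6.75 is the largest).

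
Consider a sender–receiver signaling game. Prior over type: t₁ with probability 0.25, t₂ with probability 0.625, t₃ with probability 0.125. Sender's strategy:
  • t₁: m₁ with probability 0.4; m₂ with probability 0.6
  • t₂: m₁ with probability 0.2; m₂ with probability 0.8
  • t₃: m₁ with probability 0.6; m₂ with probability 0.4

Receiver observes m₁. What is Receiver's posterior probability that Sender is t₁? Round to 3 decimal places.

0.333

P(m₁) = 0.25·0.4 + 0.625·0.2 + 0.125·0.6 = 0.3
P(t₁ | m₁) = (0.25·0.4) / 0.3 = 0.1 / 0.3 = 0.333333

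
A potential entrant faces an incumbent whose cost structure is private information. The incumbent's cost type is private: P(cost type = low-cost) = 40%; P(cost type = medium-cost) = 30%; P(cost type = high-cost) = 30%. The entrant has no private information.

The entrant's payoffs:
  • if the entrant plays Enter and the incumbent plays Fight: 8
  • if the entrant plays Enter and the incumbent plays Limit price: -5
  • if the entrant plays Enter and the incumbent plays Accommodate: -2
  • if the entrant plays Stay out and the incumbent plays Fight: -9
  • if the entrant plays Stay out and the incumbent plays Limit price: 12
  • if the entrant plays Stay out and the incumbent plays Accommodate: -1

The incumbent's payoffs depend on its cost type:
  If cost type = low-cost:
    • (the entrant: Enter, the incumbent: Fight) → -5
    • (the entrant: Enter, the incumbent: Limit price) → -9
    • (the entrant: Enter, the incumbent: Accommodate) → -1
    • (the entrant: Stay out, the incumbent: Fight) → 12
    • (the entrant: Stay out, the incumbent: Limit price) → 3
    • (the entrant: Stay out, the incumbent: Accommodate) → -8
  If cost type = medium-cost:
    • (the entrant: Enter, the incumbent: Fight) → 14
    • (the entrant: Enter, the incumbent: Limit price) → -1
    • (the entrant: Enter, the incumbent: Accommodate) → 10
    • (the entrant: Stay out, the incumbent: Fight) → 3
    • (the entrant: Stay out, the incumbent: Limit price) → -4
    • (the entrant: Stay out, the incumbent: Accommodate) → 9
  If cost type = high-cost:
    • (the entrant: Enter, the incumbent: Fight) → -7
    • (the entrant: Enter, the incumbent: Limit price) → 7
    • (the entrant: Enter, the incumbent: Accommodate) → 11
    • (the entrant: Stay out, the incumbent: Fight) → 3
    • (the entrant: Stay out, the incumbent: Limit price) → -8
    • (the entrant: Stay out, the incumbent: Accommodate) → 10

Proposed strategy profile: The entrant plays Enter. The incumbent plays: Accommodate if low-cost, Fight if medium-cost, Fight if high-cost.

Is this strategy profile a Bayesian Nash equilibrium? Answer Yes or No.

The entrant plays Enter: E[Enter] = 0.4·(-2) + 0.3·(8) + 0.3·(8) = 4; E[Stay out] = -5.8. Best-responding. ✓
The incumbent (cost type low-cost), facing Enter: Fight gives -5, Limit price gives -9, Accommodate gives -1. Proposed Accommodate is best. ✓
The incumbent (cost type medium-cost), facing Enter: Fight gives 14, Limit price gives -1, Accommodate gives 10. Proposed Fight is best. ✓
The incumbent (cost type high-cost), facing Enter: Fight gives -7, Limit price gives 7, Accommodate gives 11. Proposed Fight is not best — profitable deviation exists. ✗

No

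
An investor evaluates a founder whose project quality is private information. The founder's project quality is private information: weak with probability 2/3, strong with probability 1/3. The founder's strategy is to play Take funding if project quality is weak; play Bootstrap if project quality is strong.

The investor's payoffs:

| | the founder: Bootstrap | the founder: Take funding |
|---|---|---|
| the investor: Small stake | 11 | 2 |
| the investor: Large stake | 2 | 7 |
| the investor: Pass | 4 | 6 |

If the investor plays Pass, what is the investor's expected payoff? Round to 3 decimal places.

E[Pass] = 2/3·6 + 1/3·4 = 4 + 4/3 = 16/3

5.333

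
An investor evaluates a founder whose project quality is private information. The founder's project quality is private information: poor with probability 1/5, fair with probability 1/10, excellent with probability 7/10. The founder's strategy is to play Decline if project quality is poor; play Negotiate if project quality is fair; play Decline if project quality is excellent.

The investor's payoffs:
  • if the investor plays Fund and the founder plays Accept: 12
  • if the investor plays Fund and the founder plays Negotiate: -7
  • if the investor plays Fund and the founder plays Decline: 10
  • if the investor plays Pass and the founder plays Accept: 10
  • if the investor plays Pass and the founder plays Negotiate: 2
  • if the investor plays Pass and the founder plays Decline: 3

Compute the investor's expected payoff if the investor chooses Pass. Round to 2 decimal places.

E[Pass] = 1/5·3 + 1/10·2 + 7/10·3 = 3/5 + 1/5 + 21/10 = 29/10

2.90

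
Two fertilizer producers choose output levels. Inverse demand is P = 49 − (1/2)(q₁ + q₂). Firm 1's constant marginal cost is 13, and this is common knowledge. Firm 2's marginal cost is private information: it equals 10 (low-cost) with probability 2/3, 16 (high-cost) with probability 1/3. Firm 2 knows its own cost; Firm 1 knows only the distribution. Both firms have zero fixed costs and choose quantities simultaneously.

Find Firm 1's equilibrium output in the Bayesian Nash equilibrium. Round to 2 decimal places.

23.33

Type-c best response for Firm 2: q₂(c) = (49 − c) − q₁/2.
Firm 1 maximizes expected profit; its first-order condition is 49 − q₁ − (1/2)E[q₂] − 13 = 0.
Substituting E[q₂] and solving: E[c₂] = 12, so q₁ = (49 − 2·13 + 12)/(3/2) = 23.3333.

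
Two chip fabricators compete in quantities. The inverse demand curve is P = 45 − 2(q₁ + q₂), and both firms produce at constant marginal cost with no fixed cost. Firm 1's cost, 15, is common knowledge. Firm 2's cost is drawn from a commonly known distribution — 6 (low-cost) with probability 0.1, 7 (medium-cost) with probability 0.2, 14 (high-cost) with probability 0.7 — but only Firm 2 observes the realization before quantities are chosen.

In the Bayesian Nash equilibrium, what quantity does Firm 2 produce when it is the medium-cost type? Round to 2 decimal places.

Type-c best response for Firm 2: q₂(c) = (45 − c)/4 − q₁/2.
Firm 1 maximizes expected profit; its first-order condition is 45 − 4q₁ − 2E[q₂] − 15 = 0.
Substituting E[q₂] and solving: E[c₂] = 11.8, so q₁ = (45 − 2·15 + 11.8)/6 = 4.46667.
q₂(medium-cost) = (45 − 7 − 2·4.46667)/4 = 7.26667.

7.27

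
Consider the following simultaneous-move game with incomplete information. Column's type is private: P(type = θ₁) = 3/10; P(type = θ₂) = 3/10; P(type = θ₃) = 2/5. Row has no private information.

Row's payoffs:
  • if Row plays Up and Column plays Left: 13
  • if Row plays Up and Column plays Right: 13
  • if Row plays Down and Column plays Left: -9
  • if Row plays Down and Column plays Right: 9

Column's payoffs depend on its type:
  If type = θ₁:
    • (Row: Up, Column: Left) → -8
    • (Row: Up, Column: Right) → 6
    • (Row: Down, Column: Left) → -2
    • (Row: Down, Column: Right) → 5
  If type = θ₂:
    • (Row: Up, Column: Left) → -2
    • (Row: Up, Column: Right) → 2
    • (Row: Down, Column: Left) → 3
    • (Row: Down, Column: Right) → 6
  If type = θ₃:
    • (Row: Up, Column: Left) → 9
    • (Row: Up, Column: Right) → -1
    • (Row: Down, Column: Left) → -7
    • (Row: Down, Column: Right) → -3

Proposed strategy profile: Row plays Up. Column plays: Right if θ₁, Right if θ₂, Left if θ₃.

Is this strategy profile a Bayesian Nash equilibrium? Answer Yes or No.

Yes

Row plays Up: E[Up] = 3/10·(13) + 3/10·(13) + 2/5·(13) = 13; E[Down] = 9/5. Best-responding. ✓
Column (type θ₁), facing Up: Left gives -8, Right gives 6. Proposed Right is best. ✓
Column (type θ₂), facing Up: Left gives -2, Right gives 2. Proposed Right is best. ✓
Column (type θ₃), facing Up: Left gives 9, Right gives -1. Proposed Left is best. ✓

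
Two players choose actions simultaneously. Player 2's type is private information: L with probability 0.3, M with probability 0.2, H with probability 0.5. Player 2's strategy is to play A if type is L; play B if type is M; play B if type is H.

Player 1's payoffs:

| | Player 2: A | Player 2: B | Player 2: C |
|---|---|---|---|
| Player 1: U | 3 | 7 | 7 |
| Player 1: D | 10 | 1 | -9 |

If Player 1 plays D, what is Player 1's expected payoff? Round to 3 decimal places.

Take the expectation over Player 2's type, weighting each type's action by its prior probability.
E[D] = 0.3·10 + 0.2·1 + 0.5·1 = 3 + 0.2 + 0.5 = 3.7

3.700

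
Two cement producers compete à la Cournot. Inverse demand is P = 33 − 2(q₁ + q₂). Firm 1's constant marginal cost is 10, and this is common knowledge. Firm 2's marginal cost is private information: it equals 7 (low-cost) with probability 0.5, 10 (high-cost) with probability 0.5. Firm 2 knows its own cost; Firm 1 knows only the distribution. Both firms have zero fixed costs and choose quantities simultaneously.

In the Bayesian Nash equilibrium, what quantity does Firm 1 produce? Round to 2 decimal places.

Type-c best response for Firm 2: q₂(c) = (33 − c)/4 − q₁/2.
Firm 1 maximizes expected profit; its first-order condition is 33 − 4q₁ − 2E[q₂] − 10 = 0.
Substituting E[q₂] and solving: E[c₂] = 8.5, so q₁ = (33 − 2·10 + 8.5)/6 = 3.58333.

3.58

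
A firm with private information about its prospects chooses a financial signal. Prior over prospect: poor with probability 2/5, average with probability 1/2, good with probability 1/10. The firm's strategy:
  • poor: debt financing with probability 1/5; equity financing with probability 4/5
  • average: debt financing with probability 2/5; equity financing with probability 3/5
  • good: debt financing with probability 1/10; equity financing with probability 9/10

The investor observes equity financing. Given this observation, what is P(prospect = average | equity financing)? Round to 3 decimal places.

P(equity financing) = (2/5)·(4/5) + (1/2)·(3/5) + (1/10)·(9/10) = 71/100
P(average | equity financing) = ((1/2)·(3/5)) / (71/100) = (3/10) / (71/100) = 30/71

0.423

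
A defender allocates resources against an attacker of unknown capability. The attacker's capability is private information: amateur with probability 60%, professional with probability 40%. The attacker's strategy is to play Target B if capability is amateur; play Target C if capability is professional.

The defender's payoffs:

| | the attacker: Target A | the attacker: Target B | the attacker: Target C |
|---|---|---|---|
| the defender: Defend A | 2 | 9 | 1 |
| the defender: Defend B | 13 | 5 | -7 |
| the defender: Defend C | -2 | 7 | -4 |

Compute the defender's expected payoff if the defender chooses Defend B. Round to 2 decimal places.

0.20

E[Defend B] = 0.6·5 + 0.4·(-7) = 3 + (-2.8) = 0.2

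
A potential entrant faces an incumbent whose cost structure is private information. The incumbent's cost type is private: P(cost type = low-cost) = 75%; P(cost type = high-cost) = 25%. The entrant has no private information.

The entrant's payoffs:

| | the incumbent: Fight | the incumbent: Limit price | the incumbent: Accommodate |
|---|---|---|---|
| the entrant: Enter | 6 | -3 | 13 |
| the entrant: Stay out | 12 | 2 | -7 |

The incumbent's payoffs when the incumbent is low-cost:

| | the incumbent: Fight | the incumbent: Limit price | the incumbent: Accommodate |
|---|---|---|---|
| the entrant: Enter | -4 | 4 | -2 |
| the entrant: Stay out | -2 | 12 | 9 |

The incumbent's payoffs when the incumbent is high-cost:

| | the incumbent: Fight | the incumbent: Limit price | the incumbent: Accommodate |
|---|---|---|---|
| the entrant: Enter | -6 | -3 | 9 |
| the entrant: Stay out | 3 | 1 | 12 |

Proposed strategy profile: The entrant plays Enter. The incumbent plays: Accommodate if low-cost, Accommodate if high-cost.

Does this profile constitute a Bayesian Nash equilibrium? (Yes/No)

No

A profile is a BNE iff every type of every player is best-responding given beliefs about the other side.
The entrant plays Enter: E[Enter] = 0.75·(13) + 0.25·(13) = 13; E[Stay out] = -7. Best-responding. ✓
The incumbent (cost type low-cost), facing Enter: Fight gives -4, Limit price gives 4, Accommodate gives -2. Proposed Accommodate is not best — profitable deviation exists. ✗
The incumbent (cost type high-cost), facing Enter: Fight gives -6, Limit price gives -3, Accommodate gives 9. Proposed Accommodate is best. ✓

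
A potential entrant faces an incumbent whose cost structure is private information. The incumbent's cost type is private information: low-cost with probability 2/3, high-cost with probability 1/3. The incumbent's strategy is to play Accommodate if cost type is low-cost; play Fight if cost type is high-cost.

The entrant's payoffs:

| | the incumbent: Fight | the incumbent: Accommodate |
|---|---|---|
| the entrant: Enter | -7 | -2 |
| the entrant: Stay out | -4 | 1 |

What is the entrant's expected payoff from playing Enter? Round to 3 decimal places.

-3.667

Take the expectation over the incumbent's cost type, weighting each type's action by its prior probability.
E[Enter] = 2/3·(-2) + 1/3·(-7) = (-4/3) + (-7/3) = -11/3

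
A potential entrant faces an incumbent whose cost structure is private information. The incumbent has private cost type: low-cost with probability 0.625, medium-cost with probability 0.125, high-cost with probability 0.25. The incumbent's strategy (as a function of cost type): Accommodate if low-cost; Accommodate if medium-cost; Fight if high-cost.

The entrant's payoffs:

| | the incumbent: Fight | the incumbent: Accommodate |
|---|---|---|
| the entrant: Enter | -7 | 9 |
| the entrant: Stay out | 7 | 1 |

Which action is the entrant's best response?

Enter

E[Enter] = 0.625·(9) + 0.125·(9) + 0.25·(-7) = 5
E[Stay out] = 0.625·(1) + 0.125·(1) + 0.25·(7) = 2.5
Best response: Enter (5 is the largest).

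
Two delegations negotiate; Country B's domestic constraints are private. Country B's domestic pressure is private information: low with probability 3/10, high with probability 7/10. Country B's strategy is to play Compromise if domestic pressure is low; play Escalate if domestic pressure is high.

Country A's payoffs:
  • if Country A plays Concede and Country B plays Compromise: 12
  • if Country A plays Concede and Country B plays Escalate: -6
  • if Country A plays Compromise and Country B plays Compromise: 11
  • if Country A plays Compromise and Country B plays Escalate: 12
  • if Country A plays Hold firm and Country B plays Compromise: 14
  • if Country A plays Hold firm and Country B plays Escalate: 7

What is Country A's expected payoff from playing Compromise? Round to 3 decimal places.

Take the expectation over Country B's domestic pressure, weighting each type's action by its prior probability.
E[Compromise] = 3/10·11 + 7/10·12 = 33/10 + 42/5 = 117/10

11.700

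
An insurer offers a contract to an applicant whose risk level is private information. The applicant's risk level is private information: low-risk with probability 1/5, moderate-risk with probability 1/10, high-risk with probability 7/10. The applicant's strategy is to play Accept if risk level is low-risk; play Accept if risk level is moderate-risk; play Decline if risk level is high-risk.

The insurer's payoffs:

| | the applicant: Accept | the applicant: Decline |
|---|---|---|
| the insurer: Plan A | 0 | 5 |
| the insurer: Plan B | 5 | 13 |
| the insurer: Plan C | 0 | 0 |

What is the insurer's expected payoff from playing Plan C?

0

E[Plan C] = 1/5·0 + 1/10·0 + 7/10·0 = 0 + 0 + 0 = 0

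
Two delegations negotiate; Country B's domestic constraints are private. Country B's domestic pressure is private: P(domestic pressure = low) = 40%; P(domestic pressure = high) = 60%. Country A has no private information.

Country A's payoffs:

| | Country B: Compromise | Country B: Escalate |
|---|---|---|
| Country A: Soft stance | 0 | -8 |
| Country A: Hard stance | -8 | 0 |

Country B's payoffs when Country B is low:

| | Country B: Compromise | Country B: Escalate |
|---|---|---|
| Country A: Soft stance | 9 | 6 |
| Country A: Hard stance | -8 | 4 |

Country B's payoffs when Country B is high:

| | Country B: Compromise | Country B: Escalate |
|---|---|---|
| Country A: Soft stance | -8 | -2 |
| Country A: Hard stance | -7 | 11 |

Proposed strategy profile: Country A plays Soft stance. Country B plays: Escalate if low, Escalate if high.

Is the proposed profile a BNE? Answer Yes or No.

Country A plays Soft stance: E[Soft stance] = 0.4·(-8) + 0.6·(-8) = -8; E[Hard stance] = 0. Not best-responding. ✗
Country B (domestic pressure low), facing Soft stance: Compromise gives 9, Escalate gives 6. Proposed Escalate is not best — profitable deviation exists. ✗
Country B (domestic pressure high), facing Soft stance: Compromise gives -8, Escalate gives -2. Proposed Escalate is best. ✓

No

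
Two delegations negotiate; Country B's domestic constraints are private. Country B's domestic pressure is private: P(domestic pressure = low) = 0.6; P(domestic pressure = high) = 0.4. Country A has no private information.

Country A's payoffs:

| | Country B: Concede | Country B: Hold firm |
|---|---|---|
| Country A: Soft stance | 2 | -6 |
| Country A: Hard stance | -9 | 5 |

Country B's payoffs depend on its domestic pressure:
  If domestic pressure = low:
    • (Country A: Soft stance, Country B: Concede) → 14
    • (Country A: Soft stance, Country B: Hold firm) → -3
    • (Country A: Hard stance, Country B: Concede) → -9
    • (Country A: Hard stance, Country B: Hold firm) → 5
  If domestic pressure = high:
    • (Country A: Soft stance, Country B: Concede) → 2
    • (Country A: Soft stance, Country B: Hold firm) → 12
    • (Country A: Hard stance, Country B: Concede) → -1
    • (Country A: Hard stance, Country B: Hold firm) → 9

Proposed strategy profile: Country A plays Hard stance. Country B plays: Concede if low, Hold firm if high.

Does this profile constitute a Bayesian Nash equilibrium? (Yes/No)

No

A profile is a BNE iff every type of every player is best-responding given beliefs about the other side.
Country A plays Hard stance: E[Hard stance] = 0.6·(-9) + 0.4·(5) = -3.4; E[Soft stance] = -1.2. Not best-responding. ✗
Country B (domestic pressure low), facing Hard stance: Concede gives -9, Hold firm gives 5. Proposed Concede is not best — profitable deviation exists. ✗
Country B (domestic pressure high), facing Hard stance: Concede gives -1, Hold firm gives 9. Proposed Hold firm is best. ✓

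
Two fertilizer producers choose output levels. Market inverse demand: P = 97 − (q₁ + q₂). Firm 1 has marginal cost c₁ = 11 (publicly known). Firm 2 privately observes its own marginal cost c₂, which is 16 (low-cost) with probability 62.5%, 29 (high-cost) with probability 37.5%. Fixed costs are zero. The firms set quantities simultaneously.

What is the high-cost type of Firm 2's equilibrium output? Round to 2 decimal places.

Firm 2 with cost c maximizes (97 − (q₁+q₂) − c)·q₂, giving q₂(c) = (97 − c − q₁)/2.
E[c₂] = 0.625·16 + 0.375·29 = 20.875
Firm 1's FOC against E[q₂] yields q₁ = (97 − 2·11 + E[c₂])/3 = (97 − 22 + 20.875)/3 = 31.9583.
q₂(high-cost) = (97 − 29 − 31.9583)/2 = 18.0208.

18.02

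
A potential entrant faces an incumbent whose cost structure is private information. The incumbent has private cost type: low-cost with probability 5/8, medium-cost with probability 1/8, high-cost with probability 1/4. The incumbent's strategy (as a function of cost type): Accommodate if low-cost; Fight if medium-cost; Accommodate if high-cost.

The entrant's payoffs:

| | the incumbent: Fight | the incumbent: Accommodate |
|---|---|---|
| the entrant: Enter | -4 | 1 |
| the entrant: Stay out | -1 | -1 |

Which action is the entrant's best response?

E[Enter] = 5/8·(1) + 1/8·(-4) + 1/4·(1) = 3/8
E[Stay out] = 5/8·(-1) + 1/8·(-1) + 1/4·(-1) = -1
Best response: Enter (3/8 is the largest).

Enter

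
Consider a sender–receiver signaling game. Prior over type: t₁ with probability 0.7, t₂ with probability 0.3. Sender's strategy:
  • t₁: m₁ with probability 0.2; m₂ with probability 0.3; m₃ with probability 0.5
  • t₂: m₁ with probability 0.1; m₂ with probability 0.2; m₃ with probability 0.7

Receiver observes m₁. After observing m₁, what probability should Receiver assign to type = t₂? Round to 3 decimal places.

0.176

P(m₁) = 0.7·0.2 + 0.3·0.1 = 0.17
P(t₂ | m₁) = (0.3·0.1) / 0.17 = 0.03 / 0.17 = 0.176471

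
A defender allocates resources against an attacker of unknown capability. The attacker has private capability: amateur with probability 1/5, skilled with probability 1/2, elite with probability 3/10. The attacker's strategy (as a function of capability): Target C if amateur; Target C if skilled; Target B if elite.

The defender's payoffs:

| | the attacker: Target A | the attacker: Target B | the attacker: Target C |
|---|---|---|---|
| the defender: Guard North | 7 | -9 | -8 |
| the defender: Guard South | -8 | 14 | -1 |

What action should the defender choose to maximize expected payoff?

Guard South

Compute the defender's expected payoff for each action, taking the expectation over the attacker's type.
E[Guard North] = 1/5·(-8) + 1/2·(-8) + 3/10·(-9) = -83/10
E[Guard South] = 1/5·(-1) + 1/2·(-1) + 3/10·(14) = 7/2
Best response: Guard South (7/2 is the largest).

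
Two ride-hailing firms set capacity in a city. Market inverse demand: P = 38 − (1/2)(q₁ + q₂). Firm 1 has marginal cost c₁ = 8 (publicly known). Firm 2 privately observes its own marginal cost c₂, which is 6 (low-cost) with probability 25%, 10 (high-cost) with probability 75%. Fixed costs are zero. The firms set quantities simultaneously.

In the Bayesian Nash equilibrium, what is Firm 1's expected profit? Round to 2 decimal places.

Type-c best response for Firm 2: q₂(c) = (38 − c) − q₁/2.
Firm 1 maximizes expected profit; its first-order condition is 38 − q₁ − (1/2)E[q₂] − 8 = 0.
Substituting E[q₂] and solving: E[c₂] = 9, so q₁ = (38 − 2·8 + 9)/(3/2) = 20.6667.
E[P] = 38 − (1/2)·(q₁ + E[q₂]) = 18.3333; Firm 1's expected profit = (E[P] − 8)·q₁ = (18.3333 − 8)·20.6667 = 213.556.

213.56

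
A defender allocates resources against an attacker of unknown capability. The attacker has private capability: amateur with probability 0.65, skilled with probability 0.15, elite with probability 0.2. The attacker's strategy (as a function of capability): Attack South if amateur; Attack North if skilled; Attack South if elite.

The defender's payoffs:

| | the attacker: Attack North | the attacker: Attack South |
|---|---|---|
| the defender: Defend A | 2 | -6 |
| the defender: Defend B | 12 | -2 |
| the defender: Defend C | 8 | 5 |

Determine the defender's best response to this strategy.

Defend C

Compute the defender's expected payoff for each action, taking the expectation over the attacker's type.
E[Defend A] = 0.65·(-6) + 0.15·(2) + 0.2·(-6) = -4.8
E[Defend B] = 0.65·(-2) + 0.15·(12) + 0.2·(-2) = 0.1
E[Defend C] = 0.65·(5) + 0.15·(8) + 0.2·(5) = 5.45
Best response: Defend C (5.45 is the largest).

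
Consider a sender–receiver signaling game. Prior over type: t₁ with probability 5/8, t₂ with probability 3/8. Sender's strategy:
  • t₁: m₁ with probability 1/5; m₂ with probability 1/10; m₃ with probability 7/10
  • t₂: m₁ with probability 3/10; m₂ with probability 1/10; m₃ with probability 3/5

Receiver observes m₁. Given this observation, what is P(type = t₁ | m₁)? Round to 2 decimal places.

0.53

P(m₁) = (5/8)·(1/5) + (3/8)·(3/10) = 19/80
P(t₁ | m₁) = ((5/8)·(1/5)) / (19/80) = (1/8) / (19/80) = 10/19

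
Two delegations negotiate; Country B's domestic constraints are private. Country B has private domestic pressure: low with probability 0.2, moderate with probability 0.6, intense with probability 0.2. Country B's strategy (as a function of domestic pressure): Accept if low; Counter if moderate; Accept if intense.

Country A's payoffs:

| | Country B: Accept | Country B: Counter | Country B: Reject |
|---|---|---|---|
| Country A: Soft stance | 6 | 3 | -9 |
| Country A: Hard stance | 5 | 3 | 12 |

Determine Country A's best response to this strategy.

E[Soft stance] = 0.2·(6) + 0.6·(3) + 0.2·(6) = 4.2
E[Hard stance] = 0.2·(5) + 0.6·(3) + 0.2·(5) = 3.8
Best response: Soft stance (4.2 is the largest).

Soft stance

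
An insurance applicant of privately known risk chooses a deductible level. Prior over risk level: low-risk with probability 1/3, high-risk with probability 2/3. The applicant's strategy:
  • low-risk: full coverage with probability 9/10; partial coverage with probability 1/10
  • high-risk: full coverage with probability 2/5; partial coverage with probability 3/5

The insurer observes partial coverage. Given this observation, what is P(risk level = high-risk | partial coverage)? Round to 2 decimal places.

0.92

P(partial coverage) = (1/3)·(1/10) + (2/3)·(3/5) = 13/30
P(high-risk | partial coverage) = ((2/3)·(3/5)) / (13/30) = (2/5) / (13/30) = 12/13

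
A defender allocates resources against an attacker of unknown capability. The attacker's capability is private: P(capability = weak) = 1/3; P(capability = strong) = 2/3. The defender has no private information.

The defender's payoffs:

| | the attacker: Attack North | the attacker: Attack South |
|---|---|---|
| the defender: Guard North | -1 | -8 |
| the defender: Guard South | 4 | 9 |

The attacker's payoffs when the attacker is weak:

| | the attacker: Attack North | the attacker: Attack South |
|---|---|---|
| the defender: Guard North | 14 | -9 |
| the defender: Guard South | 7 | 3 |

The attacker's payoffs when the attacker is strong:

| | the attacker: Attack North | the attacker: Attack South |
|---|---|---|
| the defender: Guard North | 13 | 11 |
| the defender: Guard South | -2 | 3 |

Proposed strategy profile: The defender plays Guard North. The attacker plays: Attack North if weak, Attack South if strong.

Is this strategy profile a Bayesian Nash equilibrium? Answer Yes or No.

No

The defender plays Guard North: E[Guard North] = 1/3·(-1) + 2/3·(-8) = -17/3; E[Guard South] = 22/3. Not best-responding. ✗
The attacker (capability weak), facing Guard North: Attack North gives 14, Attack South gives -9. Proposed Attack North is best. ✓
The attacker (capability strong), facing Guard North: Attack North gives 13, Attack South gives 11. Proposed Attack South is not best — profitable deviation exists. ✗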